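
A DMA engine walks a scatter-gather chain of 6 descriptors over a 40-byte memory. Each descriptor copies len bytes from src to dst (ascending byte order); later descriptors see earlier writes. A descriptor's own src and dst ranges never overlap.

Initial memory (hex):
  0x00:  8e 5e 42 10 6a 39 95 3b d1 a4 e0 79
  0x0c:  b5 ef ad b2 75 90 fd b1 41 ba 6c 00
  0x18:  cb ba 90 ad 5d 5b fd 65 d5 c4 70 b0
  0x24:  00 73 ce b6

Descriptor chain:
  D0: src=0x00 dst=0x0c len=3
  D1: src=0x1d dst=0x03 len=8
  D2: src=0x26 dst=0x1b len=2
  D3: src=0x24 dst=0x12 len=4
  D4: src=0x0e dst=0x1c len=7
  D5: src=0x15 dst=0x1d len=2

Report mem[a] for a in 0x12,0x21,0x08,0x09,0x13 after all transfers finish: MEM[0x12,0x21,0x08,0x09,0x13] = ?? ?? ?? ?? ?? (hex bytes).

D0: mem[0x0c..0x0e] <- [8e 5e 42]
D1: mem[0x03..0x0a] <- [5b fd 65 d5 c4 70 b0 00]
D2: mem[0x1b..0x1c] <- [ce b6]
D3: mem[0x12..0x15] <- [00 73 ce b6]
D4: mem[0x1c..0x22] <- [42 b2 75 90 00 73 ce]
D5: mem[0x1d..0x1e] <- [b6 6c]
query mem[0x12]=0x00, mem[0x21]=0x73, mem[0x08]=0x70, mem[0x09]=0xb0, mem[0x13]=0x73

MEM[0x12,0x21,0x08,0x09,0x13] = 00 73 70 b0 73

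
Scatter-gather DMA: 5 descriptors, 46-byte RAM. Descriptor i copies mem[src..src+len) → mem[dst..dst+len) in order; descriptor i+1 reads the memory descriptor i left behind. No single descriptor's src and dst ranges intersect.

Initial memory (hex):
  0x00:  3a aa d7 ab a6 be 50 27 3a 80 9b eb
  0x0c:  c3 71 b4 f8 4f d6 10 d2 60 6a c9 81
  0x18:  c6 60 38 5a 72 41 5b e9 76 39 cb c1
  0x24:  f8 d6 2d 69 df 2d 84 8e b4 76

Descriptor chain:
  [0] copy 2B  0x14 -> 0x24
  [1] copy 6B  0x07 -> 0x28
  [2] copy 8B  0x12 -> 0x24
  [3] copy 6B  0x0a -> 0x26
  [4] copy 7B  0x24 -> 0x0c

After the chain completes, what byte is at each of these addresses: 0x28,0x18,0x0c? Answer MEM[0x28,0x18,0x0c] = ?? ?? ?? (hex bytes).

MEM[0x28,0x18,0x0c] = c3 c6 10

[0] 0x14->0x24 len=2 : 60 6a
[1] 0x07->0x28 len=6 : 27 3a 80 9b eb c3
[2] 0x12->0x24 len=8 : 10 d2 60 6a c9 81 c6 60
[3] 0x0a->0x26 len=6 : 9b eb c3 71 b4 f8
[4] 0x24->0x0c len=7 : 10 d2 9b eb c3 71 b4
query mem[0x28]=0xc3, mem[0x18]=0xc6, mem[0x0c]=0x10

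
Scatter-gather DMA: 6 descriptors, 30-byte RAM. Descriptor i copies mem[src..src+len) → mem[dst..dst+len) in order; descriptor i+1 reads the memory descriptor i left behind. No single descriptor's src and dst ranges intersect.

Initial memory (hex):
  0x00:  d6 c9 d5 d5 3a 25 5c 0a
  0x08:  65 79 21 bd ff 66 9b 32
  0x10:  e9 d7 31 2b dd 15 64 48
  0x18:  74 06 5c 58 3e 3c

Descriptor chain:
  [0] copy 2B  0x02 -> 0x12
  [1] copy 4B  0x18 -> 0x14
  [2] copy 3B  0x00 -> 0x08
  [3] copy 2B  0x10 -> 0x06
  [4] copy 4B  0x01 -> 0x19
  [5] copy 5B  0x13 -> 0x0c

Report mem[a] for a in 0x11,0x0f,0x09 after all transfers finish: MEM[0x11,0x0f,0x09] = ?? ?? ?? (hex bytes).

  after D0: wrote 2B at 0x12 = d5d5
  after D1: wrote 4B at 0x14 = 74065c58
  after D2: wrote 3B at 0x08 = d6c9d5
  after D3: wrote 2B at 0x06 = e9d7
  after D4: wrote 4B at 0x19 = c9d5d53a
  after D5: wrote 5B at 0x0c = d574065c58
query mem[0x11]=0xd7, mem[0x0f]=0x5c, mem[0x09]=0xc9

MEM[0x11,0x0f,0x09] = d7 5c c9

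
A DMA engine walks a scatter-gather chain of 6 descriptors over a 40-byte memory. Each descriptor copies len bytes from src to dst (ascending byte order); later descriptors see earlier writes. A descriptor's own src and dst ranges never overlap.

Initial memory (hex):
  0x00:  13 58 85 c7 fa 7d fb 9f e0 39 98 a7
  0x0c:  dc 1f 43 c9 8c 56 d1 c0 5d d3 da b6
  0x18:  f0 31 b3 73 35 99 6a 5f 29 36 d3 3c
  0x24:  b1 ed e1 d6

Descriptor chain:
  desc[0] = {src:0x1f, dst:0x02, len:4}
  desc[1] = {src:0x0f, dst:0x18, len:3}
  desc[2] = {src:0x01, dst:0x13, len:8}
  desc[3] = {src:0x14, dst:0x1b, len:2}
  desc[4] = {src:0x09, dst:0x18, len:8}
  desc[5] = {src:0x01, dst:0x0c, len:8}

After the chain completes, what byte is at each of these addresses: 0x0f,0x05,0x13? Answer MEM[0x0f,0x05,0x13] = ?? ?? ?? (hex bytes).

  after D0: wrote 4B at 0x02 = 5f2936d3
  after D1: wrote 3B at 0x18 = c98c56
  after D2: wrote 8B at 0x13 = 585f2936d3fb9fe0
  after D3: wrote 2B at 0x1b = 5f29
  after D4: wrote 8B at 0x18 = 3998a7dc1f43c98c
  after D5: wrote 8B at 0x0c = 585f2936d3fb9fe0
query mem[0x0f]=0x36, mem[0x05]=0xd3, mem[0x13]=0xe0

MEM[0x0f,0x05,0x13] = 36 d3 e0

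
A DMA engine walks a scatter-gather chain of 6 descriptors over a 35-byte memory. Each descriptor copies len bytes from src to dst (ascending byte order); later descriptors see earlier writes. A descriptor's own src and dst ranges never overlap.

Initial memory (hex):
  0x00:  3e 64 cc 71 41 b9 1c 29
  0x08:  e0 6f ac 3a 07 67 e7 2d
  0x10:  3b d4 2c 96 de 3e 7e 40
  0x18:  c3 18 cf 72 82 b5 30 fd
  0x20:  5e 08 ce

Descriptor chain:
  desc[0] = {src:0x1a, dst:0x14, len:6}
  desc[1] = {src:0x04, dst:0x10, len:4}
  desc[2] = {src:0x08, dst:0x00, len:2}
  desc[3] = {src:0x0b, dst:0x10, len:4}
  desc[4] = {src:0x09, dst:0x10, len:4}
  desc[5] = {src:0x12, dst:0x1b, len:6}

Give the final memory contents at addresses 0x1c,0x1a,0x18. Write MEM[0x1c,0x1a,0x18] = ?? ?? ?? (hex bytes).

D0: mem[0x14..0x19] <- [cf 72 82 b5 30 fd]
D1: mem[0x10..0x13] <- [41 b9 1c 29]
D2: mem[0x00..0x01] <- [e0 6f]
D3: mem[0x10..0x13] <- [3a 07 67 e7]
D4: mem[0x10..0x13] <- [6f ac 3a 07]
D5: mem[0x1b..0x20] <- [3a 07 cf 72 82 b5]
query mem[0x1c]=0x07, mem[0x1a]=0xcf, mem[0x18]=0x30

MEM[0x1c,0x1a,0x18] = 07 cf 30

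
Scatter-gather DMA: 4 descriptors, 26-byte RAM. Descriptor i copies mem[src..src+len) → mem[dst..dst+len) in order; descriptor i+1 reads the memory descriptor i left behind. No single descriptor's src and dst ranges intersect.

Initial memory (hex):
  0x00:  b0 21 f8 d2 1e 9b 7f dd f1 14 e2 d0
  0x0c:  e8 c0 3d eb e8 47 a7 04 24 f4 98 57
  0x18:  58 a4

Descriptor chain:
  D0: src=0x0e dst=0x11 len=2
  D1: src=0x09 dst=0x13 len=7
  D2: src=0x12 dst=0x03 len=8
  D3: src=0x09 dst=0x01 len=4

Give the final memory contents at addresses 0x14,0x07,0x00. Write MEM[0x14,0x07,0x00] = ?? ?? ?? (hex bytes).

  after D0: wrote 2B at 0x11 = 3deb
  after D1: wrote 7B at 0x13 = 14e2d0e8c03deb
  after D2: wrote 8B at 0x03 = eb14e2d0e8c03deb
  after D3: wrote 4B at 0x01 = 3debd0e8
query mem[0x14]=0xe2, mem[0x07]=0xe8, mem[0x00]=0xb0

MEM[0x14,0x07,0x00] = e2 e8 b0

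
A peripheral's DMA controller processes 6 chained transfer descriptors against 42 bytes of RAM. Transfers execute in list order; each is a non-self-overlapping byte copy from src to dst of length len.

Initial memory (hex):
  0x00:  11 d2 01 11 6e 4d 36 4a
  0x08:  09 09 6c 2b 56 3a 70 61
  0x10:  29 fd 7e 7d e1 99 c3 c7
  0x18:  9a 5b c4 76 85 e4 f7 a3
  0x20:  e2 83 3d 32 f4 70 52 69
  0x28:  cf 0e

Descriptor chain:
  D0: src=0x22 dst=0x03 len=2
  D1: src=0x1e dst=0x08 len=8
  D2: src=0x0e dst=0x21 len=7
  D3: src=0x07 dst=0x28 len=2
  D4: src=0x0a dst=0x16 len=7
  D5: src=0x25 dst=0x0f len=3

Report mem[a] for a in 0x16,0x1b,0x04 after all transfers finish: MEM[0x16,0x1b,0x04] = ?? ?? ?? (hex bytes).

MEM[0x16,0x1b,0x04] = e2 70 32

[0] 0x22->0x03 len=2 : 3d 32
[1] 0x1e->0x08 len=8 : f7 a3 e2 83 3d 32 f4 70
[2] 0x0e->0x21 len=7 : f4 70 29 fd 7e 7d e1
[3] 0x07->0x28 len=2 : 4a f7
[4] 0x0a->0x16 len=7 : e2 83 3d 32 f4 70 29
[5] 0x25->0x0f len=3 : 7e 7d e1
query mem[0x16]=0xe2, mem[0x1b]=0x70, mem[0x04]=0x32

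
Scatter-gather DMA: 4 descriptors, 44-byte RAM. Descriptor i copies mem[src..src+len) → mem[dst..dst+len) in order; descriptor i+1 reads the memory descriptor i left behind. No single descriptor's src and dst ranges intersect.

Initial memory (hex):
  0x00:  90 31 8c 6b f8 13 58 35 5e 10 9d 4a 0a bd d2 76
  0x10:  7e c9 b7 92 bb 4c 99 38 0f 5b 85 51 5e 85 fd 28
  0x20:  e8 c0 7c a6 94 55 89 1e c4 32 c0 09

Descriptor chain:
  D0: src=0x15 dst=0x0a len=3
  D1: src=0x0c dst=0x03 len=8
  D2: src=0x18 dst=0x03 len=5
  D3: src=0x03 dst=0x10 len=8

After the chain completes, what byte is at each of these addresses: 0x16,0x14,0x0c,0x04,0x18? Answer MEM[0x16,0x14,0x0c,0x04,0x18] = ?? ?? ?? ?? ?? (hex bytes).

  after D0: wrote 3B at 0x0a = 4c9938
  after D1: wrote 8B at 0x03 = 38bdd2767ec9b792
  after D2: wrote 5B at 0x03 = 0f5b85515e
  after D3: wrote 8B at 0x10 = 0f5b85515ec9b792
query mem[0x16]=0xb7, mem[0x14]=0x5e, mem[0x0c]=0x38, mem[0x04]=0x5b, mem[0x18]=0x0f

MEM[0x16,0x14,0x0c,0x04,0x18] = b7 5e 38 5b 0f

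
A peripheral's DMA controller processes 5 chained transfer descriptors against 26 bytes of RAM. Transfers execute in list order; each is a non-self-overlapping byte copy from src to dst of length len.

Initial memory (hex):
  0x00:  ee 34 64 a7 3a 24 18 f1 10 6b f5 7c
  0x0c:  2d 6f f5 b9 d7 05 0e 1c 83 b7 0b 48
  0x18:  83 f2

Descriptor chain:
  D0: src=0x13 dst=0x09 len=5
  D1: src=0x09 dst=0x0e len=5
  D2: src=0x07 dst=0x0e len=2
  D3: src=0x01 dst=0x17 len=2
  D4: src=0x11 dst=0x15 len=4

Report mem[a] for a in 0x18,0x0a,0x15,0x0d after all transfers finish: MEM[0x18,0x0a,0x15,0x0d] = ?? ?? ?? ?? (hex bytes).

MEM[0x18,0x0a,0x15,0x0d] = 83 83 0b 48

[0] 0x13->0x09 len=5 : 1c 83 b7 0b 48
[1] 0x09->0x0e len=5 : 1c 83 b7 0b 48
[2] 0x07->0x0e len=2 : f1 10
[3] 0x01->0x17 len=2 : 34 64
[4] 0x11->0x15 len=4 : 0b 48 1c 83
query mem[0x18]=0x83, mem[0x0a]=0x83, mem[0x15]=0x0b, mem[0x0d]=0x48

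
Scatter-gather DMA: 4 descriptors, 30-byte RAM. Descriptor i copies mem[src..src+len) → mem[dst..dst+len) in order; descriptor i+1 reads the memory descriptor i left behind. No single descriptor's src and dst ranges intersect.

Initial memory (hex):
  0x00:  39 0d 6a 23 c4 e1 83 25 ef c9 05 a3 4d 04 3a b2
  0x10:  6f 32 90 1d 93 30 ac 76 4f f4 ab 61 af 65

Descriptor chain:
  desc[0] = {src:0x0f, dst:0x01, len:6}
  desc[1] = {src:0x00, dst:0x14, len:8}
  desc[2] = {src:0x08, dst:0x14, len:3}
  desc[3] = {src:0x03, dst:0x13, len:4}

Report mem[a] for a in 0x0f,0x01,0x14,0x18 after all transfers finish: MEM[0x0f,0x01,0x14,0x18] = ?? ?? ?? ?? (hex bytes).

  after D0: wrote 6B at 0x01 = b26f32901d93
  after D1: wrote 8B at 0x14 = 39b26f32901d9325
  after D2: wrote 3B at 0x14 = efc905
  after D3: wrote 4B at 0x13 = 32901d93
query mem[0x0f]=0xb2, mem[0x01]=0xb2, mem[0x14]=0x90, mem[0x18]=0x90

MEM[0x0f,0x01,0x14,0x18] = b2 b2 90 90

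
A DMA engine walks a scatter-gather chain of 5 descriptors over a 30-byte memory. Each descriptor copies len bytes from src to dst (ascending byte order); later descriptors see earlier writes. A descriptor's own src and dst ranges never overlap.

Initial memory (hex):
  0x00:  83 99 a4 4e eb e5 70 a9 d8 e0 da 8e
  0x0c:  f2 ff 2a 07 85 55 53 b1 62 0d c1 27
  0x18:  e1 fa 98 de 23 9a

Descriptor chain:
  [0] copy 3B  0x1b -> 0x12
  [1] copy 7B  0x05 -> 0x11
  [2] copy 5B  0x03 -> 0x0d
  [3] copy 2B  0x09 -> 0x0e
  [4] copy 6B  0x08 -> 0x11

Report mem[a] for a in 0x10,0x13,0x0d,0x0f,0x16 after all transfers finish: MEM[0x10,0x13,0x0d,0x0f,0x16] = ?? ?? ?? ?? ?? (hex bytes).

MEM[0x10,0x13,0x0d,0x0f,0x16] = 70 da 4e da 4e

[0] 0x1b->0x12 len=3 : de 23 9a
[1] 0x05->0x11 len=7 : e5 70 a9 d8 e0 da 8e
[2] 0x03->0x0d len=5 : 4e eb e5 70 a9
[3] 0x09->0x0e len=2 : e0 da
[4] 0x08->0x11 len=6 : d8 e0 da 8e f2 4e
query mem[0x10]=0x70, mem[0x13]=0xda, mem[0x0d]=0x4e, mem[0x0f]=0xda, mem[0x16]=0x4e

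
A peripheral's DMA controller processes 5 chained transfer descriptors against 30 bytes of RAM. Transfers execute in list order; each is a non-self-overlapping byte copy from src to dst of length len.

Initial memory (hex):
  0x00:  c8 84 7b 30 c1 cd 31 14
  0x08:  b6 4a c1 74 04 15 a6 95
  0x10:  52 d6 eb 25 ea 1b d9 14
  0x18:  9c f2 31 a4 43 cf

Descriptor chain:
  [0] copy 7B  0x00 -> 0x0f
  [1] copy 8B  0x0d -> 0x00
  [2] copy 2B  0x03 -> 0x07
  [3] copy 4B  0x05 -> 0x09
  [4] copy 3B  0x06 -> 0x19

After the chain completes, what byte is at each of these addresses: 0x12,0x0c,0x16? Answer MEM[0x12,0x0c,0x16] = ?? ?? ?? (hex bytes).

D0: mem[0x0f..0x15] <- [c8 84 7b 30 c1 cd 31]
D1: mem[0x00..0x07] <- [15 a6 c8 84 7b 30 c1 cd]
D2: mem[0x07..0x08] <- [84 7b]
D3: mem[0x09..0x0c] <- [30 c1 84 7b]
D4: mem[0x19..0x1b] <- [c1 84 7b]
query mem[0x12]=0x30, mem[0x0c]=0x7b, mem[0x16]=0xd9

MEM[0x12,0x0c,0x16] = 30 7b d9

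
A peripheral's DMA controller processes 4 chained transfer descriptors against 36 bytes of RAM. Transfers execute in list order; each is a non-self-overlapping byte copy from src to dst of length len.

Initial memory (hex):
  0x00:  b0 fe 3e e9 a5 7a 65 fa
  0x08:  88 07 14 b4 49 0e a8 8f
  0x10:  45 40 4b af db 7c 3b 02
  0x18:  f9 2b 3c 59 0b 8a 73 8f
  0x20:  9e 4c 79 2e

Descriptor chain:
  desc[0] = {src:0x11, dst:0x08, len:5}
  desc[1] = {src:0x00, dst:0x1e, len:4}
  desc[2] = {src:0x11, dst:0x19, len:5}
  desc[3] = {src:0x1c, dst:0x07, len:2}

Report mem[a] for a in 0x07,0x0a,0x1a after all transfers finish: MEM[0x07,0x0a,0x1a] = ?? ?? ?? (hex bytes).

  after D0: wrote 5B at 0x08 = 404bafdb7c
  after D1: wrote 4B at 0x1e = b0fe3ee9
  after D2: wrote 5B at 0x19 = 404bafdb7c
  after D3: wrote 2B at 0x07 = db7c
query mem[0x07]=0xdb, mem[0x0a]=0xaf, mem[0x1a]=0x4b

MEM[0x07,0x0a,0x1a] = db af 4b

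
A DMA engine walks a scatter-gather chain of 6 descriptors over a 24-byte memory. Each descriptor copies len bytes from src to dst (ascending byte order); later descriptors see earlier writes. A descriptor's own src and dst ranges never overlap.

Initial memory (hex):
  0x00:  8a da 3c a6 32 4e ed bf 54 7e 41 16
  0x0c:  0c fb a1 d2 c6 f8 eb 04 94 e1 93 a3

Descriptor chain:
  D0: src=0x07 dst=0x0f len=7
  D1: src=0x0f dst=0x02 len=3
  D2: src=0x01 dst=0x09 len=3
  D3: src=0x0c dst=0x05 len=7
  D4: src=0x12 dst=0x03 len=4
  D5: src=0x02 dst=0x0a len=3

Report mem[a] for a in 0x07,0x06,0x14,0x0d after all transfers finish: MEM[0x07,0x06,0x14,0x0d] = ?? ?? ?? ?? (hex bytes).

MEM[0x07,0x06,0x14,0x0d] = a1 fb 0c fb

#0 dst[0x0f+7] := {0xbf,0x54,0x7e,0x41,0x16,0x0c,0xfb}
#1 dst[0x02+3] := {0xbf,0x54,0x7e}
#2 dst[0x09+3] := {0xda,0xbf,0x54}
#3 dst[0x05+7] := {0x0c,0xfb,0xa1,0xbf,0x54,0x7e,0x41}
#4 dst[0x03+4] := {0x41,0x16,0x0c,0xfb}
#5 dst[0x0a+3] := {0xbf,0x41,0x16}
query mem[0x07]=0xa1, mem[0x06]=0xfb, mem[0x14]=0x0c, mem[0x0d]=0xfb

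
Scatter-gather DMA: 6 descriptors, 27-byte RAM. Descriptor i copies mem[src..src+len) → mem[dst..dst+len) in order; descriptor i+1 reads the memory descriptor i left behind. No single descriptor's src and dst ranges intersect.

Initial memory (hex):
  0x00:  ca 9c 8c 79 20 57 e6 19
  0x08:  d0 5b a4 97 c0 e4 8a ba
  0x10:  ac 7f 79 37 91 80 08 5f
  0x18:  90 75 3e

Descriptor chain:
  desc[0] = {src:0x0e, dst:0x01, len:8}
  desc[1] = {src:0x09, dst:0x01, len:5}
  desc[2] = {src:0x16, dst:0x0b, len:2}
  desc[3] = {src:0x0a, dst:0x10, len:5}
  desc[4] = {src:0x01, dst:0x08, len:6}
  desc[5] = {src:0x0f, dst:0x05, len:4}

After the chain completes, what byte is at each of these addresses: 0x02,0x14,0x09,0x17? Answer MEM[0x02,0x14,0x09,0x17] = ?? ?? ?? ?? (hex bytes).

MEM[0x02,0x14,0x09,0x17] = a4 8a a4 5f

#0 dst[0x01+8] := {0x8a,0xba,0xac,0x7f,0x79,0x37,0x91,0x80}
#1 dst[0x01+5] := {0x5b,0xa4,0x97,0xc0,0xe4}
#2 dst[0x0b+2] := {0x08,0x5f}
#3 dst[0x10+5] := {0xa4,0x08,0x5f,0xe4,0x8a}
#4 dst[0x08+6] := {0x5b,0xa4,0x97,0xc0,0xe4,0x37}
#5 dst[0x05+4] := {0xba,0xa4,0x08,0x5f}
query mem[0x02]=0xa4, mem[0x14]=0x8a, mem[0x09]=0xa4, mem[0x17]=0x5f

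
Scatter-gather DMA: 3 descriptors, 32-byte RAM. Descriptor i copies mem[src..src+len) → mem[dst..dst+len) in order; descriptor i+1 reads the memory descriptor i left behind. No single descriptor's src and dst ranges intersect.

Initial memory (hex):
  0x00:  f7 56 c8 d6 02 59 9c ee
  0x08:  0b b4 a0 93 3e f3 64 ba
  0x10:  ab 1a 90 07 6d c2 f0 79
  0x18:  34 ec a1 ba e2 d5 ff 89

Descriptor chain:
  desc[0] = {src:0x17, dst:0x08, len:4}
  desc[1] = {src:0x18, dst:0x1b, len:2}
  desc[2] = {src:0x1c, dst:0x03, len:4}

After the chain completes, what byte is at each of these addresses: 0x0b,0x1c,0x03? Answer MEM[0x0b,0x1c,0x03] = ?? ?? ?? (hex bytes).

[0] 0x17->0x08 len=4 : 79 34 ec a1
[1] 0x18->0x1b len=2 : 34 ec
[2] 0x1c->0x03 len=4 : ec d5 ff 89
query mem[0x0b]=0xa1, mem[0x1c]=0xec, mem[0x03]=0xec

MEM[0x0b,0x1c,0x03] = a1 ec ec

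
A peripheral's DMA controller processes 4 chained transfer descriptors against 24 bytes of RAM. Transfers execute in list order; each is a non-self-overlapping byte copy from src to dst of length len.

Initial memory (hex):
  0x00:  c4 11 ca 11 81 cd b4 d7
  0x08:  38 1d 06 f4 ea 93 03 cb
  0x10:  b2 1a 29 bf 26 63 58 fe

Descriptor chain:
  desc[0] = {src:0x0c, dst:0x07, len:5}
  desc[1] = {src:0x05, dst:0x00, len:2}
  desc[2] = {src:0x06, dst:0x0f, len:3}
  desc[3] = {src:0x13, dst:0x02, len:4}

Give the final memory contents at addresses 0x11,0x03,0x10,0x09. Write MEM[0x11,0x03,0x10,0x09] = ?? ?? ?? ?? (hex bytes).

[0] 0x0c->0x07 len=5 : ea 93 03 cb b2
[1] 0x05->0x00 len=2 : cd b4
[2] 0x06->0x0f len=3 : b4 ea 93
[3] 0x13->0x02 len=4 : bf 26 63 58
query mem[0x11]=0x93, mem[0x03]=0x26, mem[0x10]=0xea, mem[0x09]=0x03

MEM[0x11,0x03,0x10,0x09] = 93 26 ea 03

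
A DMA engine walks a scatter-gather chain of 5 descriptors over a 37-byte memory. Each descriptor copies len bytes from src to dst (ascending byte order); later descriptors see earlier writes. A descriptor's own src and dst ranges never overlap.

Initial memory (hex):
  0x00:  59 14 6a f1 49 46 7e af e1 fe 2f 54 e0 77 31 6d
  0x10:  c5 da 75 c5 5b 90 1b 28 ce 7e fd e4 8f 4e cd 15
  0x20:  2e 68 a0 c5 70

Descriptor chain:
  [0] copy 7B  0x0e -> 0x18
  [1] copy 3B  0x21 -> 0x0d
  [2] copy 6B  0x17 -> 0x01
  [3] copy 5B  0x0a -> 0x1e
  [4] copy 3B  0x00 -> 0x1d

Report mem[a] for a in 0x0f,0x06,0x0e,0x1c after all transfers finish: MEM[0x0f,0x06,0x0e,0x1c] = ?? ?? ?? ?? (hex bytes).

[0] 0x0e->0x18 len=7 : 31 6d c5 da 75 c5 5b
[1] 0x21->0x0d len=3 : 68 a0 c5
[2] 0x17->0x01 len=6 : 28 31 6d c5 da 75
[3] 0x0a->0x1e len=5 : 2f 54 e0 68 a0
[4] 0x00->0x1d len=3 : 59 28 31
query mem[0x0f]=0xc5, mem[0x06]=0x75, mem[0x0e]=0xa0, mem[0x1c]=0x75

MEM[0x0f,0x06,0x0e,0x1c] = c5 75 a0 75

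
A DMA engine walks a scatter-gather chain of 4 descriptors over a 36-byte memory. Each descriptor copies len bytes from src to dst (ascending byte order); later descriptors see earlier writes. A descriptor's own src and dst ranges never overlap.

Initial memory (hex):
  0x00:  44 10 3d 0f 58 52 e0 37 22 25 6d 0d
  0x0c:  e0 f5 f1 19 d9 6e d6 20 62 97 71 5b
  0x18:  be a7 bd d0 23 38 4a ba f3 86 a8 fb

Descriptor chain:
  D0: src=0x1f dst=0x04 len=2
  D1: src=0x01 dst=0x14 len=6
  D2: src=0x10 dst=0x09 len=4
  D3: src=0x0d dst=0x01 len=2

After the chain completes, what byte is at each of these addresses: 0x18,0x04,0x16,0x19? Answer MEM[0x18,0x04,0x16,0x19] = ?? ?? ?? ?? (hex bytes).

MEM[0x18,0x04,0x16,0x19] = f3 ba 0f e0

[0] 0x1f->0x04 len=2 : ba f3
[1] 0x01->0x14 len=6 : 10 3d 0f ba f3 e0
[2] 0x10->0x09 len=4 : d9 6e d6 20
[3] 0x0d->0x01 len=2 : f5 f1
query mem[0x18]=0xf3, mem[0x04]=0xba, mem[0x16]=0x0f, mem[0x19]=0xe0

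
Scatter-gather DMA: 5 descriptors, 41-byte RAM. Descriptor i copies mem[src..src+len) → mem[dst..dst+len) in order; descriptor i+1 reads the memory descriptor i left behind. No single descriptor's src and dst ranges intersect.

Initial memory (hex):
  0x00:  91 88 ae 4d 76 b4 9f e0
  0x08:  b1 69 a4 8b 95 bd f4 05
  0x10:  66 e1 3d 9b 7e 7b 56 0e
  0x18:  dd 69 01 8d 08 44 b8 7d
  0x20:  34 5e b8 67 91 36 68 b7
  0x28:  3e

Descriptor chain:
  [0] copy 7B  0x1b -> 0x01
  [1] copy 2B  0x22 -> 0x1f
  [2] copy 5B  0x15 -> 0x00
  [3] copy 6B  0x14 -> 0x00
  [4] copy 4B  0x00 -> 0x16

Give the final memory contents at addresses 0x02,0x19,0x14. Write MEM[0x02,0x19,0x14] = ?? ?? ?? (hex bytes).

MEM[0x02,0x19,0x14] = 56 0e 7e

#0 dst[0x01+7] := {0x8d,0x08,0x44,0xb8,0x7d,0x34,0x5e}
#1 dst[0x1f+2] := {0xb8,0x67}
#2 dst[0x00+5] := {0x7b,0x56,0x0e,0xdd,0x69}
#3 dst[0x00+6] := {0x7e,0x7b,0x56,0x0e,0xdd,0x69}
#4 dst[0x16+4] := {0x7e,0x7b,0x56,0x0e}
query mem[0x02]=0x56, mem[0x19]=0x0e, mem[0x14]=0x7e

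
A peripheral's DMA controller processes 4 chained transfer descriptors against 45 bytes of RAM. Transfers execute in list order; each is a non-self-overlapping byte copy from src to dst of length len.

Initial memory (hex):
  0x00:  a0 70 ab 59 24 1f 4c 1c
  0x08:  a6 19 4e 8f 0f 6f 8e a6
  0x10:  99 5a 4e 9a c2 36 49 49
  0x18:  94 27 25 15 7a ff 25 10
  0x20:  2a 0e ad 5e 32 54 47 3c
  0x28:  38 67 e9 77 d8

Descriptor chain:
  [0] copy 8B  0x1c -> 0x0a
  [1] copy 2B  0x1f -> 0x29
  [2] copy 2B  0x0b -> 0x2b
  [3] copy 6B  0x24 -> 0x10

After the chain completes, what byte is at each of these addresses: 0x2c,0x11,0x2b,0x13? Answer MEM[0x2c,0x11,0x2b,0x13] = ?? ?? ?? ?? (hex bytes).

#0 dst[0x0a+8] := {0x7a,0xff,0x25,0x10,0x2a,0x0e,0xad,0x5e}
#1 dst[0x29+2] := {0x10,0x2a}
#2 dst[0x2b+2] := {0xff,0x25}
#3 dst[0x10+6] := {0x32,0x54,0x47,0x3c,0x38,0x10}
query mem[0x2c]=0x25, mem[0x11]=0x54, mem[0x2b]=0xff, mem[0x13]=0x3c

MEM[0x2c,0x11,0x2b,0x13] = 25 54 ff 3c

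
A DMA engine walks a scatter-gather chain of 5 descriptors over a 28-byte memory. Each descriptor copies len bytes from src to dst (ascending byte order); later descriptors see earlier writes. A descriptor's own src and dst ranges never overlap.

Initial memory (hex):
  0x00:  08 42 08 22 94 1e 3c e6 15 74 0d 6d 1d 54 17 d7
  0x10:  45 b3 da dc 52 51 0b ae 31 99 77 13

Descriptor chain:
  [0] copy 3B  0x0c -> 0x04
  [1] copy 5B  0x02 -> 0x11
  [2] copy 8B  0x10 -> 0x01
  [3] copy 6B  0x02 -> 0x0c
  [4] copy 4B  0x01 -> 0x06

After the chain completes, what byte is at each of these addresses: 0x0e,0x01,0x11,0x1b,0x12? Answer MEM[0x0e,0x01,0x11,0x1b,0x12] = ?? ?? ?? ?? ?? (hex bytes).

MEM[0x0e,0x01,0x11,0x1b,0x12] = 1d 45 0b 13 22

D0: mem[0x04..0x06] <- [1d 54 17]
D1: mem[0x11..0x15] <- [08 22 1d 54 17]
D2: mem[0x01..0x08] <- [45 08 22 1d 54 17 0b ae]
D3: mem[0x0c..0x11] <- [08 22 1d 54 17 0b]
D4: mem[0x06..0x09] <- [45 08 22 1d]
query mem[0x0e]=0x1d, mem[0x01]=0x45, mem[0x11]=0x0b, mem[0x1b]=0x13, mem[0x12]=0x22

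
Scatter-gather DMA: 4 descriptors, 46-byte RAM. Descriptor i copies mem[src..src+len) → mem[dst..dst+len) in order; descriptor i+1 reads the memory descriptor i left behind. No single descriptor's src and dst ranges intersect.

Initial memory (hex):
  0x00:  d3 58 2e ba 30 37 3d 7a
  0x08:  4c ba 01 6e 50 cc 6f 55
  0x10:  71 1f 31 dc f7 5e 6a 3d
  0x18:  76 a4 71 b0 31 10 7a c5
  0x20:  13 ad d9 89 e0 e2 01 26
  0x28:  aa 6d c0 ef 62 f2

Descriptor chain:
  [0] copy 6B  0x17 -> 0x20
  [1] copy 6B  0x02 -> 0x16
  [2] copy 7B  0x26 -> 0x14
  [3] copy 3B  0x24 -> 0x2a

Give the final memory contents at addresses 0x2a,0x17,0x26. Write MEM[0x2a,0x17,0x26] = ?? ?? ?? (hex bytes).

[0] 0x17->0x20 len=6 : 3d 76 a4 71 b0 31
[1] 0x02->0x16 len=6 : 2e ba 30 37 3d 7a
[2] 0x26->0x14 len=7 : 01 26 aa 6d c0 ef 62
[3] 0x24->0x2a len=3 : b0 31 01
query mem[0x2a]=0xb0, mem[0x17]=0x6d, mem[0x26]=0x01

MEM[0x2a,0x17,0x26] = b0 6d 01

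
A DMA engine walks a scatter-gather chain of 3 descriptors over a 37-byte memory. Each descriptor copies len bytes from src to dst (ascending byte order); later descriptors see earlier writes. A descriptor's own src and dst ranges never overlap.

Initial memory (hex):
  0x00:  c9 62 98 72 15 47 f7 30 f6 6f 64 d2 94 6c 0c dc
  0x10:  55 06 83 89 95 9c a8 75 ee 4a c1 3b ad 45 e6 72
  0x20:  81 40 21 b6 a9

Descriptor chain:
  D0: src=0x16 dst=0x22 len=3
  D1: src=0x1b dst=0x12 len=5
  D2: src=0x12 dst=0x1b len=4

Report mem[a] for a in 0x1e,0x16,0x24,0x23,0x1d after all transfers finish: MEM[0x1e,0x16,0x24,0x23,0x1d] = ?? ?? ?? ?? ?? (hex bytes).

  after D0: wrote 3B at 0x22 = a875ee
  after D1: wrote 5B at 0x12 = 3bad45e672
  after D2: wrote 4B at 0x1b = 3bad45e6
query mem[0x1e]=0xe6, mem[0x16]=0x72, mem[0x24]=0xee, mem[0x23]=0x75, mem[0x1d]=0x45

MEM[0x1e,0x16,0x24,0x23,0x1d] = e6 72 ee 75 45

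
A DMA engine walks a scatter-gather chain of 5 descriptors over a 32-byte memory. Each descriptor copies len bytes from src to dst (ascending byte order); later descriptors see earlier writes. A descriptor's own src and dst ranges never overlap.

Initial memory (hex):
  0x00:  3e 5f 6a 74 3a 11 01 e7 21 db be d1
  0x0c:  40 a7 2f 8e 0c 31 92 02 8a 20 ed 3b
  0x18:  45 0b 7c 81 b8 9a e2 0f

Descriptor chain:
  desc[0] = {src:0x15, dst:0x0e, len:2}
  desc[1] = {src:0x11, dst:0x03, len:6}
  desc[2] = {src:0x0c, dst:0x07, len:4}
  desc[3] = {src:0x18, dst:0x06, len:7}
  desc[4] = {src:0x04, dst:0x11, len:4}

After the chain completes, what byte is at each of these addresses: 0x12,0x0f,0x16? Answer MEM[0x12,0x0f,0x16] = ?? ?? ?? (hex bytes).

MEM[0x12,0x0f,0x16] = 02 ed ed

[0] 0x15->0x0e len=2 : 20 ed
[1] 0x11->0x03 len=6 : 31 92 02 8a 20 ed
[2] 0x0c->0x07 len=4 : 40 a7 20 ed
[3] 0x18->0x06 len=7 : 45 0b 7c 81 b8 9a e2
[4] 0x04->0x11 len=4 : 92 02 45 0b
query mem[0x12]=0x02, mem[0x0f]=0xed, mem[0x16]=0xed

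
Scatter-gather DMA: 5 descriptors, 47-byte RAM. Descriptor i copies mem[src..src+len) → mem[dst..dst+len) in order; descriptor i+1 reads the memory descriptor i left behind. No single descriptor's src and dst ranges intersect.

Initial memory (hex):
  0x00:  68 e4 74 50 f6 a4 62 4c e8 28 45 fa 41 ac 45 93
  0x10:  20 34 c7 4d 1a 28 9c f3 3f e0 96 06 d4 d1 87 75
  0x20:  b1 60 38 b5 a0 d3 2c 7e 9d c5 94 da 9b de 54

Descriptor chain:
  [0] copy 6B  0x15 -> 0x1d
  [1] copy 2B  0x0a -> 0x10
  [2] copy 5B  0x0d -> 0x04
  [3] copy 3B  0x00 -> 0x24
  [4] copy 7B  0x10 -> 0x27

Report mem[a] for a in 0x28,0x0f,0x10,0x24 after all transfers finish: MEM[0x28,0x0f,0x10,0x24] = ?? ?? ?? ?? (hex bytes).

[0] 0x15->0x1d len=6 : 28 9c f3 3f e0 96
[1] 0x0a->0x10 len=2 : 45 fa
[2] 0x0d->0x04 len=5 : ac 45 93 45 fa
[3] 0x00->0x24 len=3 : 68 e4 74
[4] 0x10->0x27 len=7 : 45 fa c7 4d 1a 28 9c
query mem[0x28]=0xfa, mem[0x0f]=0x93, mem[0x10]=0x45, mem[0x24]=0x68

MEM[0x28,0x0f,0x10,0x24] = fa 93 45 68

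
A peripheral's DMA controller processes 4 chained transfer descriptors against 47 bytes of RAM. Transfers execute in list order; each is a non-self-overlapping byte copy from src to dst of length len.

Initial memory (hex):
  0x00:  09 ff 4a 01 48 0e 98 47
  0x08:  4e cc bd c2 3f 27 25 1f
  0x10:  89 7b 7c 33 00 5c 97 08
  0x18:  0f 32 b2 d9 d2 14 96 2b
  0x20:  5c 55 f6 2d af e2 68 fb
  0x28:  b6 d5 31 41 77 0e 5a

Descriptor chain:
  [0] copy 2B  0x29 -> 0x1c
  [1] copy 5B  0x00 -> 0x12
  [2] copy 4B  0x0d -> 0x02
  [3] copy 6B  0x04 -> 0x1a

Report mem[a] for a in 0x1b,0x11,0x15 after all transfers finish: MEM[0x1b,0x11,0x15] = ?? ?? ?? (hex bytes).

#0 dst[0x1c+2] := {0xd5,0x31}
#1 dst[0x12+5] := {0x09,0xff,0x4a,0x01,0x48}
#2 dst[0x02+4] := {0x27,0x25,0x1f,0x89}
#3 dst[0x1a+6] := {0x1f,0x89,0x98,0x47,0x4e,0xcc}
query mem[0x1b]=0x89, mem[0x11]=0x7b, mem[0x15]=0x01

MEM[0x1b,0x11,0x15] = 89 7b 01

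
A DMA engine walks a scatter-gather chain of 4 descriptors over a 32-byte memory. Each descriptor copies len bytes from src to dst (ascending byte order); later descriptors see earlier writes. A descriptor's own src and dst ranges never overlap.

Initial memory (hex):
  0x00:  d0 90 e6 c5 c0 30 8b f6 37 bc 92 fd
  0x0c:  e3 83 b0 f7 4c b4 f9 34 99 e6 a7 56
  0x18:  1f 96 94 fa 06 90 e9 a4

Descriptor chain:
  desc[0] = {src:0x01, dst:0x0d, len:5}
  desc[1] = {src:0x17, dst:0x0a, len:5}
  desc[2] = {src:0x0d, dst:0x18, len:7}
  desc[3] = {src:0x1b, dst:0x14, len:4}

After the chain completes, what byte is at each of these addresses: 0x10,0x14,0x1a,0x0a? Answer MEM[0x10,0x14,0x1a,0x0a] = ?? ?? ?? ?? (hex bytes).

D0: mem[0x0d..0x11] <- [90 e6 c5 c0 30]
D1: mem[0x0a..0x0e] <- [56 1f 96 94 fa]
D2: mem[0x18..0x1e] <- [94 fa c5 c0 30 f9 34]
D3: mem[0x14..0x17] <- [c0 30 f9 34]
query mem[0x10]=0xc0, mem[0x14]=0xc0, mem[0x1a]=0xc5, mem[0x0a]=0x56

MEM[0x10,0x14,0x1a,0x0a] = c0 c0 c5 56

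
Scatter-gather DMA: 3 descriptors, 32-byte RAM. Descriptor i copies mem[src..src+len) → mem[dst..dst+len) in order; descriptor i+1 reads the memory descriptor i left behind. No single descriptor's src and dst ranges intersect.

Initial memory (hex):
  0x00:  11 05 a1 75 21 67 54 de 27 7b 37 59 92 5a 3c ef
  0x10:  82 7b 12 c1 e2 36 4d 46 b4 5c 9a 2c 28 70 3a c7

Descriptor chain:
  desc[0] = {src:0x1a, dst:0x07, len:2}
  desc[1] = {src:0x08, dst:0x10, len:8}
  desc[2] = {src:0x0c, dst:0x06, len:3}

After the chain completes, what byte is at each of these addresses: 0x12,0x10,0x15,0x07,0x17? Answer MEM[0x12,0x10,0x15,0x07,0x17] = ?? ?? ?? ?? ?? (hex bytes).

MEM[0x12,0x10,0x15,0x07,0x17] = 37 2c 5a 5a ef

  after D0: wrote 2B at 0x07 = 9a2c
  after D1: wrote 8B at 0x10 = 2c7b3759925a3cef
  after D2: wrote 3B at 0x06 = 925a3c
query mem[0x12]=0x37, mem[0x10]=0x2c, mem[0x15]=0x5a, mem[0x07]=0x5a, mem[0x17]=0xef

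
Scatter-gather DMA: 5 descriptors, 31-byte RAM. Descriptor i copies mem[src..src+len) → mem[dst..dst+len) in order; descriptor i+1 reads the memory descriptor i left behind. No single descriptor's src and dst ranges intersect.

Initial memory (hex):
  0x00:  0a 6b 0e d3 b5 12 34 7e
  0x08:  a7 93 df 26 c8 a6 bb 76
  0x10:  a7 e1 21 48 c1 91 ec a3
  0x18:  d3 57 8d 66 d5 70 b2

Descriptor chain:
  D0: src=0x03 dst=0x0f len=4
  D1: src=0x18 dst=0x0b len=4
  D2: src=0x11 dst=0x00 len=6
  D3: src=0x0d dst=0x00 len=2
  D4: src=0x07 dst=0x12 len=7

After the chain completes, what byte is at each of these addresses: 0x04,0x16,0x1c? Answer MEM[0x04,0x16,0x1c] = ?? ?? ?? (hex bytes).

D0: mem[0x0f..0x12] <- [d3 b5 12 34]
D1: mem[0x0b..0x0e] <- [d3 57 8d 66]
D2: mem[0x00..0x05] <- [12 34 48 c1 91 ec]
D3: mem[0x00..0x01] <- [8d 66]
D4: mem[0x12..0x18] <- [7e a7 93 df d3 57 8d]
query mem[0x04]=0x91, mem[0x16]=0xd3, mem[0x1c]=0xd5

MEM[0x04,0x16,0x1c] = 91 d3 d5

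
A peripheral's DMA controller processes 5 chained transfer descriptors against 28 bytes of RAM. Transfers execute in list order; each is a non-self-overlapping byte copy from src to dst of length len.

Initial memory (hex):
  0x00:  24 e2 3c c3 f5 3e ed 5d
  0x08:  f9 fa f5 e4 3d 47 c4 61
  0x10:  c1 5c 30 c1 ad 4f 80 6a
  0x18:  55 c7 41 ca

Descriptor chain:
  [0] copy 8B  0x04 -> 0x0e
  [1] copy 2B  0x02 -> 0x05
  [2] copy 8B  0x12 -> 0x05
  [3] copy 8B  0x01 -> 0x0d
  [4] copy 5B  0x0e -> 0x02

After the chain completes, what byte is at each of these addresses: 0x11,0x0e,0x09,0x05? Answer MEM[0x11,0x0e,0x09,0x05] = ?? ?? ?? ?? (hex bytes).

MEM[0x11,0x0e,0x09,0x05] = f9 3c 80 f9

  after D0: wrote 8B at 0x0e = f53eed5df9faf5e4
  after D1: wrote 2B at 0x05 = 3cc3
  after D2: wrote 8B at 0x05 = f9faf5e4806a55c7
  after D3: wrote 8B at 0x0d = e23cc3f5f9faf5e4
  after D4: wrote 5B at 0x02 = 3cc3f5f9fa
query mem[0x11]=0xf9, mem[0x0e]=0x3c, mem[0x09]=0x80, mem[0x05]=0xf9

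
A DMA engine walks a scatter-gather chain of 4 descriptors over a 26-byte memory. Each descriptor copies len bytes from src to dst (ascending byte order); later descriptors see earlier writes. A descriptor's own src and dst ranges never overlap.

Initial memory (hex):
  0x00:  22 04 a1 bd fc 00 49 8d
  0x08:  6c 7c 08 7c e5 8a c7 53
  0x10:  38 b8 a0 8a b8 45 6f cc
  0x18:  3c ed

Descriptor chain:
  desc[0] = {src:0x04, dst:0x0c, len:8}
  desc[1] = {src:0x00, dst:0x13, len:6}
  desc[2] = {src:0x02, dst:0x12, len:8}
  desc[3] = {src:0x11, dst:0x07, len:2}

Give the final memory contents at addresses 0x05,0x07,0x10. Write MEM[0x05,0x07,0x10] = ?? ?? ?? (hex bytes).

#0 dst[0x0c+8] := {0xfc,0x00,0x49,0x8d,0x6c,0x7c,0x08,0x7c}
#1 dst[0x13+6] := {0x22,0x04,0xa1,0xbd,0xfc,0x00}
#2 dst[0x12+8] := {0xa1,0xbd,0xfc,0x00,0x49,0x8d,0x6c,0x7c}
#3 dst[0x07+2] := {0x7c,0xa1}
query mem[0x05]=0x00, mem[0x07]=0x7c, mem[0x10]=0x6c

MEM[0x05,0x07,0x10] = 00 7c 6c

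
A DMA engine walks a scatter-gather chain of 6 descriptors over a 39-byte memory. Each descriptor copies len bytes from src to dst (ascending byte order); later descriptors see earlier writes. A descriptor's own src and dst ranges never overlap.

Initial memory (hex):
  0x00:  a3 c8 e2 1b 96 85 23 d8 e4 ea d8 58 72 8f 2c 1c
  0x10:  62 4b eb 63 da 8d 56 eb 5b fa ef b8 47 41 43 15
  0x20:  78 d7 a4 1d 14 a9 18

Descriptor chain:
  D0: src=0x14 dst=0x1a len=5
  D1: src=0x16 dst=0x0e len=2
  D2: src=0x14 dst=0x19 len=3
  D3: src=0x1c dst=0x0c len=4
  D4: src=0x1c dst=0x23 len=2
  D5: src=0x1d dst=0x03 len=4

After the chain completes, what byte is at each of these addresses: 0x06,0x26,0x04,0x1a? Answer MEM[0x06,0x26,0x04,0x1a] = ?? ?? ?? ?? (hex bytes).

  after D0: wrote 5B at 0x1a = da8d56eb5b
  after D1: wrote 2B at 0x0e = 56eb
  after D2: wrote 3B at 0x19 = da8d56
  after D3: wrote 4B at 0x0c = 56eb5b15
  after D4: wrote 2B at 0x23 = 56eb
  after D5: wrote 4B at 0x03 = eb5b1578
query mem[0x06]=0x78, mem[0x26]=0x18, mem[0x04]=0x5b, mem[0x1a]=0x8d

MEM[0x06,0x26,0x04,0x1a] = 78 18 5b 8d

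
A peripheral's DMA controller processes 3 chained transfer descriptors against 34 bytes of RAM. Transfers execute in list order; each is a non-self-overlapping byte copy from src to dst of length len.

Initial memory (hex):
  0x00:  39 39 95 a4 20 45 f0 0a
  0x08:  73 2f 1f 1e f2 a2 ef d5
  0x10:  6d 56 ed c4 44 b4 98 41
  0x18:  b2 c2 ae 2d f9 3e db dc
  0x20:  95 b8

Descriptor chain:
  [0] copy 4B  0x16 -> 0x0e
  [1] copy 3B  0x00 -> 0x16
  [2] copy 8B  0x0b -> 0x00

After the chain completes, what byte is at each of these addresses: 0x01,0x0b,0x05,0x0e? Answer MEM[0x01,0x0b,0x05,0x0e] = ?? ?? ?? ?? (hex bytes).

[0] 0x16->0x0e len=4 : 98 41 b2 c2
[1] 0x00->0x16 len=3 : 39 39 95
[2] 0x0b->0x00 len=8 : 1e f2 a2 98 41 b2 c2 ed
query mem[0x01]=0xf2, mem[0x0b]=0x1e, mem[0x05]=0xb2, mem[0x0e]=0x98

MEM[0x01,0x0b,0x05,0x0e] = f2 1e b2 98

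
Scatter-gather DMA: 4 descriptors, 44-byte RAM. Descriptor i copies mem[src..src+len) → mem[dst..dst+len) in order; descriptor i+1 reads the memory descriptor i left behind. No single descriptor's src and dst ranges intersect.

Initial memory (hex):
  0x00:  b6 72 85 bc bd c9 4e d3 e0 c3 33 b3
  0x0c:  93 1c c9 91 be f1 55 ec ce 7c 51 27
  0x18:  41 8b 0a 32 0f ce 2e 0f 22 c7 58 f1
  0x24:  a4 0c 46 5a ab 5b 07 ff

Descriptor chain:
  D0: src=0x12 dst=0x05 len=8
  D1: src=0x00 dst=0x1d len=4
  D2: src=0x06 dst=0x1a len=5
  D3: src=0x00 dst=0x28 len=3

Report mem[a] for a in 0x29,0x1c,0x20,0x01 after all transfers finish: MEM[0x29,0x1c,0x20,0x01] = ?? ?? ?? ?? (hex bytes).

D0: mem[0x05..0x0c] <- [55 ec ce 7c 51 27 41 8b]
D1: mem[0x1d..0x20] <- [b6 72 85 bc]
D2: mem[0x1a..0x1e] <- [ec ce 7c 51 27]
D3: mem[0x28..0x2a] <- [b6 72 85]
query mem[0x29]=0x72, mem[0x1c]=0x7c, mem[0x20]=0xbc, mem[0x01]=0x72

MEM[0x29,0x1c,0x20,0x01] = 72 7c bc 72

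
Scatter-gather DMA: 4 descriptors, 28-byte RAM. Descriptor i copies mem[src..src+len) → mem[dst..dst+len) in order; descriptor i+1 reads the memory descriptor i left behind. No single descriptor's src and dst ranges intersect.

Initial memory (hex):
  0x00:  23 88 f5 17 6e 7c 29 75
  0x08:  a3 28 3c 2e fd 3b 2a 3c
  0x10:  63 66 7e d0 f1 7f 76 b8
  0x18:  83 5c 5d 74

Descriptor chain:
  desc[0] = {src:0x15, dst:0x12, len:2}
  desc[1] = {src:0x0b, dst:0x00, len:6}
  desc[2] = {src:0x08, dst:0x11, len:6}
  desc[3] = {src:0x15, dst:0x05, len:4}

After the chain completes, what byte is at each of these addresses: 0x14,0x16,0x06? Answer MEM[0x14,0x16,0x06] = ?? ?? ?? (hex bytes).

#0 dst[0x12+2] := {0x7f,0x76}
#1 dst[0x00+6] := {0x2e,0xfd,0x3b,0x2a,0x3c,0x63}
#2 dst[0x11+6] := {0xa3,0x28,0x3c,0x2e,0xfd,0x3b}
#3 dst[0x05+4] := {0xfd,0x3b,0xb8,0x83}
query mem[0x14]=0x2e, mem[0x16]=0x3b, mem[0x06]=0x3b

MEM[0x14,0x16,0x06] = 2e 3b 3b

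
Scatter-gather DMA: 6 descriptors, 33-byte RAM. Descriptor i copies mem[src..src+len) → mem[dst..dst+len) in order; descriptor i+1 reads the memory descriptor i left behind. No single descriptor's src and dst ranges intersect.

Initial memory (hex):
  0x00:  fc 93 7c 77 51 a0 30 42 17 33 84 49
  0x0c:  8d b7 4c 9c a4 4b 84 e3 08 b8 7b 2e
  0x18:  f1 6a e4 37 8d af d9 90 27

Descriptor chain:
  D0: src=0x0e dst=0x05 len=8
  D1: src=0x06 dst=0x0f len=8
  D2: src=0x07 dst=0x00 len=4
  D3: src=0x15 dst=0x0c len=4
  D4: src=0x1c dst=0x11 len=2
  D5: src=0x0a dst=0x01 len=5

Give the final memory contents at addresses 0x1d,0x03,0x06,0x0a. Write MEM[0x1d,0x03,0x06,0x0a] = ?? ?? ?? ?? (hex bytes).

  after D0: wrote 8B at 0x05 = 4c9ca44b84e308b8
  after D1: wrote 8B at 0x0f = 9ca44b84e308b8b7
  after D2: wrote 4B at 0x00 = a44b84e3
  after D3: wrote 4B at 0x0c = b8b72ef1
  after D4: wrote 2B at 0x11 = 8daf
  after D5: wrote 5B at 0x01 = e308b8b72e
query mem[0x1d]=0xaf, mem[0x03]=0xb8, mem[0x06]=0x9c, mem[0x0a]=0xe3

MEM[0x1d,0x03,0x06,0x0a] = af b8 9c e3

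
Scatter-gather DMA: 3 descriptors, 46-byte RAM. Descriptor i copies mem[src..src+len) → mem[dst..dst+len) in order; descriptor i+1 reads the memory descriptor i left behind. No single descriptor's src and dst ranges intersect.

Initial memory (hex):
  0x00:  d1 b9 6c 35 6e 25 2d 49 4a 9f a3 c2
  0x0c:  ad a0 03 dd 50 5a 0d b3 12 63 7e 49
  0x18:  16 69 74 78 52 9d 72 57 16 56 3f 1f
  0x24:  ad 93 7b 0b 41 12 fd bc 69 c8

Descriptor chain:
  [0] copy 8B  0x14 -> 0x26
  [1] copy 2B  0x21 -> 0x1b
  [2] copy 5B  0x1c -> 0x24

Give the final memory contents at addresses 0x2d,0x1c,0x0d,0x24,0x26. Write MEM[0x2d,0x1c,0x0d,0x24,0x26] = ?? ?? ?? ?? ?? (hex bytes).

MEM[0x2d,0x1c,0x0d,0x24,0x26] = 78 3f a0 3f 72

D0: mem[0x26..0x2d] <- [12 63 7e 49 16 69 74 78]
D1: mem[0x1b..0x1c] <- [56 3f]
D2: mem[0x24..0x28] <- [3f 9d 72 57 16]
query mem[0x2d]=0x78, mem[0x1c]=0x3f, mem[0x0d]=0xa0, mem[0x24]=0x3f, mem[0x26]=0x72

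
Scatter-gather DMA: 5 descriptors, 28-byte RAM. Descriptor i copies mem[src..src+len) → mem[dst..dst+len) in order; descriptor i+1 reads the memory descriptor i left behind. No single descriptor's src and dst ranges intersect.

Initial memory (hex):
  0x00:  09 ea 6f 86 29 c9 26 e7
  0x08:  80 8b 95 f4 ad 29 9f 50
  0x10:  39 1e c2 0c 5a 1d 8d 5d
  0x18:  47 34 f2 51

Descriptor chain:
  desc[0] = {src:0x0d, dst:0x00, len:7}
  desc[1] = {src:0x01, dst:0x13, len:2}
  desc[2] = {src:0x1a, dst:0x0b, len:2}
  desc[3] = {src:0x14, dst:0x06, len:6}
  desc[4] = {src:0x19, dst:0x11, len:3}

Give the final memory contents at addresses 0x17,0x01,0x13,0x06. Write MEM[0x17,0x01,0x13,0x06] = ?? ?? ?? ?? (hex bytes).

MEM[0x17,0x01,0x13,0x06] = 5d 9f 51 50

  after D0: wrote 7B at 0x00 = 299f50391ec20c
  after D1: wrote 2B at 0x13 = 9f50
  after D2: wrote 2B at 0x0b = f251
  after D3: wrote 6B at 0x06 = 501d8d5d4734
  after D4: wrote 3B at 0x11 = 34f251
query mem[0x17]=0x5d, mem[0x01]=0x9f, mem[0x13]=0x51, mem[0x06]=0x50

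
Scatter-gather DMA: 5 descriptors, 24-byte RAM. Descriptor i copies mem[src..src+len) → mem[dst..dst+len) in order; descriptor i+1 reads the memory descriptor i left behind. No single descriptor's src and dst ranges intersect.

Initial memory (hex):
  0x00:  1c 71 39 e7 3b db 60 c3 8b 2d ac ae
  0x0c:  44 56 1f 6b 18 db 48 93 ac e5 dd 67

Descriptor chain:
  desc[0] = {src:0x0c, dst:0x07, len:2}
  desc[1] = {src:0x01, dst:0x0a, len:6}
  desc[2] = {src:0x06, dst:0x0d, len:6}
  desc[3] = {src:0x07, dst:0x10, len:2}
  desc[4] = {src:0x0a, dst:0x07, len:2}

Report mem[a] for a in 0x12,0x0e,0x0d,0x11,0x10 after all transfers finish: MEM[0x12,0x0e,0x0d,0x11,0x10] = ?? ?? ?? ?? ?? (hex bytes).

D0: mem[0x07..0x08] <- [44 56]
D1: mem[0x0a..0x0f] <- [71 39 e7 3b db 60]
D2: mem[0x0d..0x12] <- [60 44 56 2d 71 39]
D3: mem[0x10..0x11] <- [44 56]
D4: mem[0x07..0x08] <- [71 39]
query mem[0x12]=0x39, mem[0x0e]=0x44, mem[0x0d]=0x60, mem[0x11]=0x56, mem[0x10]=0x44

MEM[0x12,0x0e,0x0d,0x11,0x10] = 39 44 60 56 44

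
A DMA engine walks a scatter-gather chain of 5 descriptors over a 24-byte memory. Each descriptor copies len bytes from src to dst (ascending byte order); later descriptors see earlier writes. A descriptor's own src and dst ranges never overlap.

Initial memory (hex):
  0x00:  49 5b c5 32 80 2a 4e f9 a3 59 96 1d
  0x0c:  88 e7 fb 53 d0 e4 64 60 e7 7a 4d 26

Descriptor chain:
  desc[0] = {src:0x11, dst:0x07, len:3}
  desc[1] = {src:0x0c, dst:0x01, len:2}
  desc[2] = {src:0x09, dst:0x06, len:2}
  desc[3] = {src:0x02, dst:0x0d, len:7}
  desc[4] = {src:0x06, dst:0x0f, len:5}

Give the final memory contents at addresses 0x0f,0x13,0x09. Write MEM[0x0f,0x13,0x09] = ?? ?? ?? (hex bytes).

MEM[0x0f,0x13,0x09] = 60 96 60

#0 dst[0x07+3] := {0xe4,0x64,0x60}
#1 dst[0x01+2] := {0x88,0xe7}
#2 dst[0x06+2] := {0x60,0x96}
#3 dst[0x0d+7] := {0xe7,0x32,0x80,0x2a,0x60,0x96,0x64}
#4 dst[0x0f+5] := {0x60,0x96,0x64,0x60,0x96}
query mem[0x0f]=0x60, mem[0x13]=0x96, mem[0x09]=0x60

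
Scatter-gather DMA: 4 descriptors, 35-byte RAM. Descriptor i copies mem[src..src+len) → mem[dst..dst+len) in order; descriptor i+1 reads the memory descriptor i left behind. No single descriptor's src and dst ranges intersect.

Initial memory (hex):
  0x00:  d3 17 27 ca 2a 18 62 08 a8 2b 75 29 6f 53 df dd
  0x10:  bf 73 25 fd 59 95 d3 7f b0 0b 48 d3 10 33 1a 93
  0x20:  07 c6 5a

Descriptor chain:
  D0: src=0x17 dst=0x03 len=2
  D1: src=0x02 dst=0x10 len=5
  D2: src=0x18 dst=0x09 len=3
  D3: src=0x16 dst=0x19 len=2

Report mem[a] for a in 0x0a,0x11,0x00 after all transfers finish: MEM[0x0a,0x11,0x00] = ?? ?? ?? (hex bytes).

MEM[0x0a,0x11,0x00] = 0b 7f d3

#0 dst[0x03+2] := {0x7f,0xb0}
#1 dst[0x10+5] := {0x27,0x7f,0xb0,0x18,0x62}
#2 dst[0x09+3] := {0xb0,0x0b,0x48}
#3 dst[0x19+2] := {0xd3,0x7f}
query mem[0x0a]=0x0b, mem[0x11]=0x7f, mem[0x00]=0xd3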